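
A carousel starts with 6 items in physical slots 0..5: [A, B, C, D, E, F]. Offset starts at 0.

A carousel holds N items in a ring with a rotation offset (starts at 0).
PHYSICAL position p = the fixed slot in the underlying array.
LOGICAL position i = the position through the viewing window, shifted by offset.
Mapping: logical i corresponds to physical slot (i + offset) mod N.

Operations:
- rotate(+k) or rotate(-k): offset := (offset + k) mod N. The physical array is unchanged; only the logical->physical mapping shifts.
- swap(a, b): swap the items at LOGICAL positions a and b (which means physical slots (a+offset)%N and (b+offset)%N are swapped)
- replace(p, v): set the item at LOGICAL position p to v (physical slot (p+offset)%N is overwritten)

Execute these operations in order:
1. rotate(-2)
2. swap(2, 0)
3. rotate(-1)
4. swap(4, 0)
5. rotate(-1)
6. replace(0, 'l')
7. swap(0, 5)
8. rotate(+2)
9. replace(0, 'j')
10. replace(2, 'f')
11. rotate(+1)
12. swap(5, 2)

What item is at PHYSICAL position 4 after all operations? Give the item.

After op 1 (rotate(-2)): offset=4, physical=[A,B,C,D,E,F], logical=[E,F,A,B,C,D]
After op 2 (swap(2, 0)): offset=4, physical=[E,B,C,D,A,F], logical=[A,F,E,B,C,D]
After op 3 (rotate(-1)): offset=3, physical=[E,B,C,D,A,F], logical=[D,A,F,E,B,C]
After op 4 (swap(4, 0)): offset=3, physical=[E,D,C,B,A,F], logical=[B,A,F,E,D,C]
After op 5 (rotate(-1)): offset=2, physical=[E,D,C,B,A,F], logical=[C,B,A,F,E,D]
After op 6 (replace(0, 'l')): offset=2, physical=[E,D,l,B,A,F], logical=[l,B,A,F,E,D]
After op 7 (swap(0, 5)): offset=2, physical=[E,l,D,B,A,F], logical=[D,B,A,F,E,l]
After op 8 (rotate(+2)): offset=4, physical=[E,l,D,B,A,F], logical=[A,F,E,l,D,B]
After op 9 (replace(0, 'j')): offset=4, physical=[E,l,D,B,j,F], logical=[j,F,E,l,D,B]
After op 10 (replace(2, 'f')): offset=4, physical=[f,l,D,B,j,F], logical=[j,F,f,l,D,B]
After op 11 (rotate(+1)): offset=5, physical=[f,l,D,B,j,F], logical=[F,f,l,D,B,j]
After op 12 (swap(5, 2)): offset=5, physical=[f,j,D,B,l,F], logical=[F,f,j,D,B,l]

Answer: l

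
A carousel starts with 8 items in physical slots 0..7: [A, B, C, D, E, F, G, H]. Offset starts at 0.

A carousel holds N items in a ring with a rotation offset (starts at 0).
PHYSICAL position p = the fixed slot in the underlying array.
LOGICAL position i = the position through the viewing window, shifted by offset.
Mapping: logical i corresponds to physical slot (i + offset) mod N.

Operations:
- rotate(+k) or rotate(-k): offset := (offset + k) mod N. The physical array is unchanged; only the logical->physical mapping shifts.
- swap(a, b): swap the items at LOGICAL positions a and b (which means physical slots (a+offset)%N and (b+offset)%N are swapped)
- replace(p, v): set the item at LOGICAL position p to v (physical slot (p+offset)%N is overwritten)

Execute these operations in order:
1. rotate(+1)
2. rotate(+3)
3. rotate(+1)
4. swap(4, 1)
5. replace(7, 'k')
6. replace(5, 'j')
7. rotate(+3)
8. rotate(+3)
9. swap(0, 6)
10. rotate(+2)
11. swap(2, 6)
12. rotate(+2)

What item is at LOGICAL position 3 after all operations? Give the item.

After op 1 (rotate(+1)): offset=1, physical=[A,B,C,D,E,F,G,H], logical=[B,C,D,E,F,G,H,A]
After op 2 (rotate(+3)): offset=4, physical=[A,B,C,D,E,F,G,H], logical=[E,F,G,H,A,B,C,D]
After op 3 (rotate(+1)): offset=5, physical=[A,B,C,D,E,F,G,H], logical=[F,G,H,A,B,C,D,E]
After op 4 (swap(4, 1)): offset=5, physical=[A,G,C,D,E,F,B,H], logical=[F,B,H,A,G,C,D,E]
After op 5 (replace(7, 'k')): offset=5, physical=[A,G,C,D,k,F,B,H], logical=[F,B,H,A,G,C,D,k]
After op 6 (replace(5, 'j')): offset=5, physical=[A,G,j,D,k,F,B,H], logical=[F,B,H,A,G,j,D,k]
After op 7 (rotate(+3)): offset=0, physical=[A,G,j,D,k,F,B,H], logical=[A,G,j,D,k,F,B,H]
After op 8 (rotate(+3)): offset=3, physical=[A,G,j,D,k,F,B,H], logical=[D,k,F,B,H,A,G,j]
After op 9 (swap(0, 6)): offset=3, physical=[A,D,j,G,k,F,B,H], logical=[G,k,F,B,H,A,D,j]
After op 10 (rotate(+2)): offset=5, physical=[A,D,j,G,k,F,B,H], logical=[F,B,H,A,D,j,G,k]
After op 11 (swap(2, 6)): offset=5, physical=[A,D,j,H,k,F,B,G], logical=[F,B,G,A,D,j,H,k]
After op 12 (rotate(+2)): offset=7, physical=[A,D,j,H,k,F,B,G], logical=[G,A,D,j,H,k,F,B]

Answer: j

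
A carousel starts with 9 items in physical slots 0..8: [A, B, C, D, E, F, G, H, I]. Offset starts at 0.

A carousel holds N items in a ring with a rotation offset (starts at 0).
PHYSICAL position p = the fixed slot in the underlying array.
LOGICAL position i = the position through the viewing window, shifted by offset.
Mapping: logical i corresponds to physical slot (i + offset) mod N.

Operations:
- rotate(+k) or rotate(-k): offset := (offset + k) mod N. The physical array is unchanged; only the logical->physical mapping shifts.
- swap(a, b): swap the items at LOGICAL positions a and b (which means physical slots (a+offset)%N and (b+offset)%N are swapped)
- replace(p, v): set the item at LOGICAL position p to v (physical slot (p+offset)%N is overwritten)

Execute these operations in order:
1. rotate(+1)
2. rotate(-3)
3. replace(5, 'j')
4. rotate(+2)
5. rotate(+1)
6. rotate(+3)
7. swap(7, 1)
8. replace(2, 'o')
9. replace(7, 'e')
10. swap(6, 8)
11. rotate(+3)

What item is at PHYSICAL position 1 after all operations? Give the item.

Answer: j

Derivation:
After op 1 (rotate(+1)): offset=1, physical=[A,B,C,D,E,F,G,H,I], logical=[B,C,D,E,F,G,H,I,A]
After op 2 (rotate(-3)): offset=7, physical=[A,B,C,D,E,F,G,H,I], logical=[H,I,A,B,C,D,E,F,G]
After op 3 (replace(5, 'j')): offset=7, physical=[A,B,C,j,E,F,G,H,I], logical=[H,I,A,B,C,j,E,F,G]
After op 4 (rotate(+2)): offset=0, physical=[A,B,C,j,E,F,G,H,I], logical=[A,B,C,j,E,F,G,H,I]
After op 5 (rotate(+1)): offset=1, physical=[A,B,C,j,E,F,G,H,I], logical=[B,C,j,E,F,G,H,I,A]
After op 6 (rotate(+3)): offset=4, physical=[A,B,C,j,E,F,G,H,I], logical=[E,F,G,H,I,A,B,C,j]
After op 7 (swap(7, 1)): offset=4, physical=[A,B,F,j,E,C,G,H,I], logical=[E,C,G,H,I,A,B,F,j]
After op 8 (replace(2, 'o')): offset=4, physical=[A,B,F,j,E,C,o,H,I], logical=[E,C,o,H,I,A,B,F,j]
After op 9 (replace(7, 'e')): offset=4, physical=[A,B,e,j,E,C,o,H,I], logical=[E,C,o,H,I,A,B,e,j]
After op 10 (swap(6, 8)): offset=4, physical=[A,j,e,B,E,C,o,H,I], logical=[E,C,o,H,I,A,j,e,B]
After op 11 (rotate(+3)): offset=7, physical=[A,j,e,B,E,C,o,H,I], logical=[H,I,A,j,e,B,E,C,o]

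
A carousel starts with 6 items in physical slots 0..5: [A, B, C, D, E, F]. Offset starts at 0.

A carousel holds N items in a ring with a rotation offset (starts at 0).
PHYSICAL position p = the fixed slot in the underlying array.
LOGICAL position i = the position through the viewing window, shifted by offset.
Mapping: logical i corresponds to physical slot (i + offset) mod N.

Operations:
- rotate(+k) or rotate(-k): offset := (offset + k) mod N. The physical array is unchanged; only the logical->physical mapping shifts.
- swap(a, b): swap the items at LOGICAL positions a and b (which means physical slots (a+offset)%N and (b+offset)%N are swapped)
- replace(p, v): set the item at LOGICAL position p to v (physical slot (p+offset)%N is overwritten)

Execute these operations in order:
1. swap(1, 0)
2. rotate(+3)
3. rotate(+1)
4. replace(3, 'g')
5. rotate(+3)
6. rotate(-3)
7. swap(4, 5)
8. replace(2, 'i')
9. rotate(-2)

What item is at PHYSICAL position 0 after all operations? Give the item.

After op 1 (swap(1, 0)): offset=0, physical=[B,A,C,D,E,F], logical=[B,A,C,D,E,F]
After op 2 (rotate(+3)): offset=3, physical=[B,A,C,D,E,F], logical=[D,E,F,B,A,C]
After op 3 (rotate(+1)): offset=4, physical=[B,A,C,D,E,F], logical=[E,F,B,A,C,D]
After op 4 (replace(3, 'g')): offset=4, physical=[B,g,C,D,E,F], logical=[E,F,B,g,C,D]
After op 5 (rotate(+3)): offset=1, physical=[B,g,C,D,E,F], logical=[g,C,D,E,F,B]
After op 6 (rotate(-3)): offset=4, physical=[B,g,C,D,E,F], logical=[E,F,B,g,C,D]
After op 7 (swap(4, 5)): offset=4, physical=[B,g,D,C,E,F], logical=[E,F,B,g,D,C]
After op 8 (replace(2, 'i')): offset=4, physical=[i,g,D,C,E,F], logical=[E,F,i,g,D,C]
After op 9 (rotate(-2)): offset=2, physical=[i,g,D,C,E,F], logical=[D,C,E,F,i,g]

Answer: i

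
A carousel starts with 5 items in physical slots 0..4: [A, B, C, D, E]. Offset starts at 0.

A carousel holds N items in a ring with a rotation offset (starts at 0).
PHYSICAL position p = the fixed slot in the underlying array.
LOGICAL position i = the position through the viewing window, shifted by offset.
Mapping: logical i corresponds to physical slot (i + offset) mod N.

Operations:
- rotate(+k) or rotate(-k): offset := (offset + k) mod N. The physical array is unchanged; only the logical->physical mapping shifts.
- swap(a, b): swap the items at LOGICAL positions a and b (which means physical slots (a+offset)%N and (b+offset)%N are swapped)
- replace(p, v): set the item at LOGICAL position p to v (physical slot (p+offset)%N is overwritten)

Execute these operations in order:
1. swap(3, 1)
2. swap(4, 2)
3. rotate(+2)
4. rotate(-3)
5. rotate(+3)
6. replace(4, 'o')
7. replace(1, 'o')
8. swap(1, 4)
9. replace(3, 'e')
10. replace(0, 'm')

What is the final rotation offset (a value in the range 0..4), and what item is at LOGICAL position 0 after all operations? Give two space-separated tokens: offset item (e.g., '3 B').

After op 1 (swap(3, 1)): offset=0, physical=[A,D,C,B,E], logical=[A,D,C,B,E]
After op 2 (swap(4, 2)): offset=0, physical=[A,D,E,B,C], logical=[A,D,E,B,C]
After op 3 (rotate(+2)): offset=2, physical=[A,D,E,B,C], logical=[E,B,C,A,D]
After op 4 (rotate(-3)): offset=4, physical=[A,D,E,B,C], logical=[C,A,D,E,B]
After op 5 (rotate(+3)): offset=2, physical=[A,D,E,B,C], logical=[E,B,C,A,D]
After op 6 (replace(4, 'o')): offset=2, physical=[A,o,E,B,C], logical=[E,B,C,A,o]
After op 7 (replace(1, 'o')): offset=2, physical=[A,o,E,o,C], logical=[E,o,C,A,o]
After op 8 (swap(1, 4)): offset=2, physical=[A,o,E,o,C], logical=[E,o,C,A,o]
After op 9 (replace(3, 'e')): offset=2, physical=[e,o,E,o,C], logical=[E,o,C,e,o]
After op 10 (replace(0, 'm')): offset=2, physical=[e,o,m,o,C], logical=[m,o,C,e,o]

Answer: 2 m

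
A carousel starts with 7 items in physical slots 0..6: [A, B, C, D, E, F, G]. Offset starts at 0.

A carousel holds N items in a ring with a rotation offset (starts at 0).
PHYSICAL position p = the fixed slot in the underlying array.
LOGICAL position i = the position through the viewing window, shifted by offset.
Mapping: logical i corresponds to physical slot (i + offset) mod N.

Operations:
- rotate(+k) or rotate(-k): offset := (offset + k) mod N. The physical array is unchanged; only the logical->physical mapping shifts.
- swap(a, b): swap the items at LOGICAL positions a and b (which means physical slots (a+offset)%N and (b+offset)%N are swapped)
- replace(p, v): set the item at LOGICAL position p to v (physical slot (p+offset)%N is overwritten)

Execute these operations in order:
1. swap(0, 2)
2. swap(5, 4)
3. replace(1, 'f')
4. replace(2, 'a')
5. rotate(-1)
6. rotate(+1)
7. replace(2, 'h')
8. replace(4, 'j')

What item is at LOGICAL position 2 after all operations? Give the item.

After op 1 (swap(0, 2)): offset=0, physical=[C,B,A,D,E,F,G], logical=[C,B,A,D,E,F,G]
After op 2 (swap(5, 4)): offset=0, physical=[C,B,A,D,F,E,G], logical=[C,B,A,D,F,E,G]
After op 3 (replace(1, 'f')): offset=0, physical=[C,f,A,D,F,E,G], logical=[C,f,A,D,F,E,G]
After op 4 (replace(2, 'a')): offset=0, physical=[C,f,a,D,F,E,G], logical=[C,f,a,D,F,E,G]
After op 5 (rotate(-1)): offset=6, physical=[C,f,a,D,F,E,G], logical=[G,C,f,a,D,F,E]
After op 6 (rotate(+1)): offset=0, physical=[C,f,a,D,F,E,G], logical=[C,f,a,D,F,E,G]
After op 7 (replace(2, 'h')): offset=0, physical=[C,f,h,D,F,E,G], logical=[C,f,h,D,F,E,G]
After op 8 (replace(4, 'j')): offset=0, physical=[C,f,h,D,j,E,G], logical=[C,f,h,D,j,E,G]

Answer: h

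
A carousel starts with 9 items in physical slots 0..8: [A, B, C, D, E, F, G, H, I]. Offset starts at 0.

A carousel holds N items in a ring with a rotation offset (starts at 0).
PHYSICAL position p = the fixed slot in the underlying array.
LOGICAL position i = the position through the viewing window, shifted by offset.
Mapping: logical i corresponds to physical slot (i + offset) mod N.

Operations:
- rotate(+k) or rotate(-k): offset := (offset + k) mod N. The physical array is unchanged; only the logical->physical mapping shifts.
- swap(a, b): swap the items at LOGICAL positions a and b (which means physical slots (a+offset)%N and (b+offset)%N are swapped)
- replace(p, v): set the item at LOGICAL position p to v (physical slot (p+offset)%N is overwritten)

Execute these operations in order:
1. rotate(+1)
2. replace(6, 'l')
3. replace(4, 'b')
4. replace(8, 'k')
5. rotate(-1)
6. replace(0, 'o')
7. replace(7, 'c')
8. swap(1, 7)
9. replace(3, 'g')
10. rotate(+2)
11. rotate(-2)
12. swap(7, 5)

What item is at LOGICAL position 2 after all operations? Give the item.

Answer: C

Derivation:
After op 1 (rotate(+1)): offset=1, physical=[A,B,C,D,E,F,G,H,I], logical=[B,C,D,E,F,G,H,I,A]
After op 2 (replace(6, 'l')): offset=1, physical=[A,B,C,D,E,F,G,l,I], logical=[B,C,D,E,F,G,l,I,A]
After op 3 (replace(4, 'b')): offset=1, physical=[A,B,C,D,E,b,G,l,I], logical=[B,C,D,E,b,G,l,I,A]
After op 4 (replace(8, 'k')): offset=1, physical=[k,B,C,D,E,b,G,l,I], logical=[B,C,D,E,b,G,l,I,k]
After op 5 (rotate(-1)): offset=0, physical=[k,B,C,D,E,b,G,l,I], logical=[k,B,C,D,E,b,G,l,I]
After op 6 (replace(0, 'o')): offset=0, physical=[o,B,C,D,E,b,G,l,I], logical=[o,B,C,D,E,b,G,l,I]
After op 7 (replace(7, 'c')): offset=0, physical=[o,B,C,D,E,b,G,c,I], logical=[o,B,C,D,E,b,G,c,I]
After op 8 (swap(1, 7)): offset=0, physical=[o,c,C,D,E,b,G,B,I], logical=[o,c,C,D,E,b,G,B,I]
After op 9 (replace(3, 'g')): offset=0, physical=[o,c,C,g,E,b,G,B,I], logical=[o,c,C,g,E,b,G,B,I]
After op 10 (rotate(+2)): offset=2, physical=[o,c,C,g,E,b,G,B,I], logical=[C,g,E,b,G,B,I,o,c]
After op 11 (rotate(-2)): offset=0, physical=[o,c,C,g,E,b,G,B,I], logical=[o,c,C,g,E,b,G,B,I]
After op 12 (swap(7, 5)): offset=0, physical=[o,c,C,g,E,B,G,b,I], logical=[o,c,C,g,E,B,G,b,I]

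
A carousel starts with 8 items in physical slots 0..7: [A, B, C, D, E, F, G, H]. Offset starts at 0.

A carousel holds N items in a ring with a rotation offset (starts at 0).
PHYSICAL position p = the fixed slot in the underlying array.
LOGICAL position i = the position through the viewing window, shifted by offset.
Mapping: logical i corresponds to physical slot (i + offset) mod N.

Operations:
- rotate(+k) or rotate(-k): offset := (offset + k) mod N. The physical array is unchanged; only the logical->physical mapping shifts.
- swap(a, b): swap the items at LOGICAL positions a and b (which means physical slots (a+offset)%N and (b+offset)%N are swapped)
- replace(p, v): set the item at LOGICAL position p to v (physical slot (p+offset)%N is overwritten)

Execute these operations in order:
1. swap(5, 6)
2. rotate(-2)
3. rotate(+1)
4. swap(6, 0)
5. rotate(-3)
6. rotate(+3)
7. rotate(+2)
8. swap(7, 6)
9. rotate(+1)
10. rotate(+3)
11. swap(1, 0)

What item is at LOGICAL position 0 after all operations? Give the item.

After op 1 (swap(5, 6)): offset=0, physical=[A,B,C,D,E,G,F,H], logical=[A,B,C,D,E,G,F,H]
After op 2 (rotate(-2)): offset=6, physical=[A,B,C,D,E,G,F,H], logical=[F,H,A,B,C,D,E,G]
After op 3 (rotate(+1)): offset=7, physical=[A,B,C,D,E,G,F,H], logical=[H,A,B,C,D,E,G,F]
After op 4 (swap(6, 0)): offset=7, physical=[A,B,C,D,E,H,F,G], logical=[G,A,B,C,D,E,H,F]
After op 5 (rotate(-3)): offset=4, physical=[A,B,C,D,E,H,F,G], logical=[E,H,F,G,A,B,C,D]
After op 6 (rotate(+3)): offset=7, physical=[A,B,C,D,E,H,F,G], logical=[G,A,B,C,D,E,H,F]
After op 7 (rotate(+2)): offset=1, physical=[A,B,C,D,E,H,F,G], logical=[B,C,D,E,H,F,G,A]
After op 8 (swap(7, 6)): offset=1, physical=[G,B,C,D,E,H,F,A], logical=[B,C,D,E,H,F,A,G]
After op 9 (rotate(+1)): offset=2, physical=[G,B,C,D,E,H,F,A], logical=[C,D,E,H,F,A,G,B]
After op 10 (rotate(+3)): offset=5, physical=[G,B,C,D,E,H,F,A], logical=[H,F,A,G,B,C,D,E]
After op 11 (swap(1, 0)): offset=5, physical=[G,B,C,D,E,F,H,A], logical=[F,H,A,G,B,C,D,E]

Answer: F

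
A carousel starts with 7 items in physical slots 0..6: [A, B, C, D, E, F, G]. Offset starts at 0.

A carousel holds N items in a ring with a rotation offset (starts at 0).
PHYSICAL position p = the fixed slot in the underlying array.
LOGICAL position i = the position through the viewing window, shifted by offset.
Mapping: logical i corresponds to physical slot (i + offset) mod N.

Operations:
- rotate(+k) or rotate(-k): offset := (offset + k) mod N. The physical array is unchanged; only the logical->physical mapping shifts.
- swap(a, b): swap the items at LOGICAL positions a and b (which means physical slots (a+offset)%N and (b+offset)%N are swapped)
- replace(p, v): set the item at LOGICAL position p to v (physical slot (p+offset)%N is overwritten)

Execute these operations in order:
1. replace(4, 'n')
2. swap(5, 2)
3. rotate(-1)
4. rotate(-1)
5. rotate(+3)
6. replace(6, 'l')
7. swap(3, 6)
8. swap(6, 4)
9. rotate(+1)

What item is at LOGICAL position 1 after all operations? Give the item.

After op 1 (replace(4, 'n')): offset=0, physical=[A,B,C,D,n,F,G], logical=[A,B,C,D,n,F,G]
After op 2 (swap(5, 2)): offset=0, physical=[A,B,F,D,n,C,G], logical=[A,B,F,D,n,C,G]
After op 3 (rotate(-1)): offset=6, physical=[A,B,F,D,n,C,G], logical=[G,A,B,F,D,n,C]
After op 4 (rotate(-1)): offset=5, physical=[A,B,F,D,n,C,G], logical=[C,G,A,B,F,D,n]
After op 5 (rotate(+3)): offset=1, physical=[A,B,F,D,n,C,G], logical=[B,F,D,n,C,G,A]
After op 6 (replace(6, 'l')): offset=1, physical=[l,B,F,D,n,C,G], logical=[B,F,D,n,C,G,l]
After op 7 (swap(3, 6)): offset=1, physical=[n,B,F,D,l,C,G], logical=[B,F,D,l,C,G,n]
After op 8 (swap(6, 4)): offset=1, physical=[C,B,F,D,l,n,G], logical=[B,F,D,l,n,G,C]
After op 9 (rotate(+1)): offset=2, physical=[C,B,F,D,l,n,G], logical=[F,D,l,n,G,C,B]

Answer: D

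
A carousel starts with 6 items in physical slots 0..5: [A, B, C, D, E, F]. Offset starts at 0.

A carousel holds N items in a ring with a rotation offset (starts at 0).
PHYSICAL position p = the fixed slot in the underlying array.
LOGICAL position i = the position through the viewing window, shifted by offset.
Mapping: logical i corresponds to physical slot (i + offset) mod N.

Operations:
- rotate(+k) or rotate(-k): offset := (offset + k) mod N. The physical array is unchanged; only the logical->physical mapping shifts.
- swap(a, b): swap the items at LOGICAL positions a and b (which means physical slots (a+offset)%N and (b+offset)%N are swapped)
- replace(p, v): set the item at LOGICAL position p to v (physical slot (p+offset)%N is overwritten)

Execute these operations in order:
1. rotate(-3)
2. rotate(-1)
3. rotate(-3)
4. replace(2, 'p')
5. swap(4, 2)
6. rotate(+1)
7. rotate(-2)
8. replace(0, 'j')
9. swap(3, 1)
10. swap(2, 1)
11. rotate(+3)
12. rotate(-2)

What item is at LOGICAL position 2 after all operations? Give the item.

After op 1 (rotate(-3)): offset=3, physical=[A,B,C,D,E,F], logical=[D,E,F,A,B,C]
After op 2 (rotate(-1)): offset=2, physical=[A,B,C,D,E,F], logical=[C,D,E,F,A,B]
After op 3 (rotate(-3)): offset=5, physical=[A,B,C,D,E,F], logical=[F,A,B,C,D,E]
After op 4 (replace(2, 'p')): offset=5, physical=[A,p,C,D,E,F], logical=[F,A,p,C,D,E]
After op 5 (swap(4, 2)): offset=5, physical=[A,D,C,p,E,F], logical=[F,A,D,C,p,E]
After op 6 (rotate(+1)): offset=0, physical=[A,D,C,p,E,F], logical=[A,D,C,p,E,F]
After op 7 (rotate(-2)): offset=4, physical=[A,D,C,p,E,F], logical=[E,F,A,D,C,p]
After op 8 (replace(0, 'j')): offset=4, physical=[A,D,C,p,j,F], logical=[j,F,A,D,C,p]
After op 9 (swap(3, 1)): offset=4, physical=[A,F,C,p,j,D], logical=[j,D,A,F,C,p]
After op 10 (swap(2, 1)): offset=4, physical=[D,F,C,p,j,A], logical=[j,A,D,F,C,p]
After op 11 (rotate(+3)): offset=1, physical=[D,F,C,p,j,A], logical=[F,C,p,j,A,D]
After op 12 (rotate(-2)): offset=5, physical=[D,F,C,p,j,A], logical=[A,D,F,C,p,j]

Answer: F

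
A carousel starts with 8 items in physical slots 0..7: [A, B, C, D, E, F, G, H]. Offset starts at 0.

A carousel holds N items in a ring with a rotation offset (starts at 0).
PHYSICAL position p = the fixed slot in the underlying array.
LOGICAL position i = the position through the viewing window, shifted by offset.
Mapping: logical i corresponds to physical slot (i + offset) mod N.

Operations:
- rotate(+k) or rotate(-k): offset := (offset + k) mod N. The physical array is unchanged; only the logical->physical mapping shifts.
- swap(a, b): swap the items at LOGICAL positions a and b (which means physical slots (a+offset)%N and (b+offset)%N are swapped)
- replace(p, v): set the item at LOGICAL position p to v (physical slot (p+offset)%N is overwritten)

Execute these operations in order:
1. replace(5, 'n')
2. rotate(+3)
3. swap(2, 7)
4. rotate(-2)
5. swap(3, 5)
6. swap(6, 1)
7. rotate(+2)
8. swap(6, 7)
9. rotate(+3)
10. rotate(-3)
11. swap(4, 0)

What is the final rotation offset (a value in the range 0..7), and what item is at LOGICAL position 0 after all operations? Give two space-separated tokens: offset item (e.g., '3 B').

After op 1 (replace(5, 'n')): offset=0, physical=[A,B,C,D,E,n,G,H], logical=[A,B,C,D,E,n,G,H]
After op 2 (rotate(+3)): offset=3, physical=[A,B,C,D,E,n,G,H], logical=[D,E,n,G,H,A,B,C]
After op 3 (swap(2, 7)): offset=3, physical=[A,B,n,D,E,C,G,H], logical=[D,E,C,G,H,A,B,n]
After op 4 (rotate(-2)): offset=1, physical=[A,B,n,D,E,C,G,H], logical=[B,n,D,E,C,G,H,A]
After op 5 (swap(3, 5)): offset=1, physical=[A,B,n,D,G,C,E,H], logical=[B,n,D,G,C,E,H,A]
After op 6 (swap(6, 1)): offset=1, physical=[A,B,H,D,G,C,E,n], logical=[B,H,D,G,C,E,n,A]
After op 7 (rotate(+2)): offset=3, physical=[A,B,H,D,G,C,E,n], logical=[D,G,C,E,n,A,B,H]
After op 8 (swap(6, 7)): offset=3, physical=[A,H,B,D,G,C,E,n], logical=[D,G,C,E,n,A,H,B]
After op 9 (rotate(+3)): offset=6, physical=[A,H,B,D,G,C,E,n], logical=[E,n,A,H,B,D,G,C]
After op 10 (rotate(-3)): offset=3, physical=[A,H,B,D,G,C,E,n], logical=[D,G,C,E,n,A,H,B]
After op 11 (swap(4, 0)): offset=3, physical=[A,H,B,n,G,C,E,D], logical=[n,G,C,E,D,A,H,B]

Answer: 3 n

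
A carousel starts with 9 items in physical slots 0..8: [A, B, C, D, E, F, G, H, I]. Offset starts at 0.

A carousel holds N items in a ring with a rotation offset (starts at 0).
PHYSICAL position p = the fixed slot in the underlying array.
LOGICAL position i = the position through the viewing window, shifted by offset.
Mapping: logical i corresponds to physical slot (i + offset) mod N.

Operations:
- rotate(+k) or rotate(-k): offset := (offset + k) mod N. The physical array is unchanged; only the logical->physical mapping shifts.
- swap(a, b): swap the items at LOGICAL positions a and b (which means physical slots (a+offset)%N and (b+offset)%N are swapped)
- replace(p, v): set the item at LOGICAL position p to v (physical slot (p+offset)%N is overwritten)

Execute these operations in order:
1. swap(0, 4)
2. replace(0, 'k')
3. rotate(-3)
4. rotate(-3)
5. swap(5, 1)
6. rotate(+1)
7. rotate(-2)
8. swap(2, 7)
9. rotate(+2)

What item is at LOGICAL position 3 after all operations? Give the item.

After op 1 (swap(0, 4)): offset=0, physical=[E,B,C,D,A,F,G,H,I], logical=[E,B,C,D,A,F,G,H,I]
After op 2 (replace(0, 'k')): offset=0, physical=[k,B,C,D,A,F,G,H,I], logical=[k,B,C,D,A,F,G,H,I]
After op 3 (rotate(-3)): offset=6, physical=[k,B,C,D,A,F,G,H,I], logical=[G,H,I,k,B,C,D,A,F]
After op 4 (rotate(-3)): offset=3, physical=[k,B,C,D,A,F,G,H,I], logical=[D,A,F,G,H,I,k,B,C]
After op 5 (swap(5, 1)): offset=3, physical=[k,B,C,D,I,F,G,H,A], logical=[D,I,F,G,H,A,k,B,C]
After op 6 (rotate(+1)): offset=4, physical=[k,B,C,D,I,F,G,H,A], logical=[I,F,G,H,A,k,B,C,D]
After op 7 (rotate(-2)): offset=2, physical=[k,B,C,D,I,F,G,H,A], logical=[C,D,I,F,G,H,A,k,B]
After op 8 (swap(2, 7)): offset=2, physical=[I,B,C,D,k,F,G,H,A], logical=[C,D,k,F,G,H,A,I,B]
After op 9 (rotate(+2)): offset=4, physical=[I,B,C,D,k,F,G,H,A], logical=[k,F,G,H,A,I,B,C,D]

Answer: H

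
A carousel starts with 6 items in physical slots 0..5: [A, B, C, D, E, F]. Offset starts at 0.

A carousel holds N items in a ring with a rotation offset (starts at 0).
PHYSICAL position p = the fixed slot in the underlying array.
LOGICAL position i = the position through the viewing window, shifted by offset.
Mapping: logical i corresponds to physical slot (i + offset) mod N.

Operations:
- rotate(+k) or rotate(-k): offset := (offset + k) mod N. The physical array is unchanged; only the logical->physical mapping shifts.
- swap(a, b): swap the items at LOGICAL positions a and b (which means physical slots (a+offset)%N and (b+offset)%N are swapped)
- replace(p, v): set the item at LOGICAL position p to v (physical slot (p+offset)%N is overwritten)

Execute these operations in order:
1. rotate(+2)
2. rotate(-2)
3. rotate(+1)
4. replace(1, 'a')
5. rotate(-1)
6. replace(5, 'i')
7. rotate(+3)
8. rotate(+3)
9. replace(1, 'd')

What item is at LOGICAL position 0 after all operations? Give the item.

After op 1 (rotate(+2)): offset=2, physical=[A,B,C,D,E,F], logical=[C,D,E,F,A,B]
After op 2 (rotate(-2)): offset=0, physical=[A,B,C,D,E,F], logical=[A,B,C,D,E,F]
After op 3 (rotate(+1)): offset=1, physical=[A,B,C,D,E,F], logical=[B,C,D,E,F,A]
After op 4 (replace(1, 'a')): offset=1, physical=[A,B,a,D,E,F], logical=[B,a,D,E,F,A]
After op 5 (rotate(-1)): offset=0, physical=[A,B,a,D,E,F], logical=[A,B,a,D,E,F]
After op 6 (replace(5, 'i')): offset=0, physical=[A,B,a,D,E,i], logical=[A,B,a,D,E,i]
After op 7 (rotate(+3)): offset=3, physical=[A,B,a,D,E,i], logical=[D,E,i,A,B,a]
After op 8 (rotate(+3)): offset=0, physical=[A,B,a,D,E,i], logical=[A,B,a,D,E,i]
After op 9 (replace(1, 'd')): offset=0, physical=[A,d,a,D,E,i], logical=[A,d,a,D,E,i]

Answer: A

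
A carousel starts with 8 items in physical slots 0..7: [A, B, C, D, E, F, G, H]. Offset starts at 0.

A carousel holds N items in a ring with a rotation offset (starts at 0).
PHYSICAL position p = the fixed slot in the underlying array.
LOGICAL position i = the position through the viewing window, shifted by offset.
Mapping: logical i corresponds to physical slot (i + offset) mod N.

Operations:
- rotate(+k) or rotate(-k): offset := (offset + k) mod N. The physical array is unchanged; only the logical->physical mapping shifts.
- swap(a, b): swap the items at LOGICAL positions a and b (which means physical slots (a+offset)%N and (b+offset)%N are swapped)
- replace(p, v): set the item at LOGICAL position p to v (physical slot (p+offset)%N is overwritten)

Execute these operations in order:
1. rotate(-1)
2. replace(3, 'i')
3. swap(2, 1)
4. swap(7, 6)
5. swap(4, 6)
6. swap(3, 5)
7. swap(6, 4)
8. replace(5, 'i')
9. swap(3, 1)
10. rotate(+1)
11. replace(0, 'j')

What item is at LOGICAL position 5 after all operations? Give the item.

Answer: G

Derivation:
After op 1 (rotate(-1)): offset=7, physical=[A,B,C,D,E,F,G,H], logical=[H,A,B,C,D,E,F,G]
After op 2 (replace(3, 'i')): offset=7, physical=[A,B,i,D,E,F,G,H], logical=[H,A,B,i,D,E,F,G]
After op 3 (swap(2, 1)): offset=7, physical=[B,A,i,D,E,F,G,H], logical=[H,B,A,i,D,E,F,G]
After op 4 (swap(7, 6)): offset=7, physical=[B,A,i,D,E,G,F,H], logical=[H,B,A,i,D,E,G,F]
After op 5 (swap(4, 6)): offset=7, physical=[B,A,i,G,E,D,F,H], logical=[H,B,A,i,G,E,D,F]
After op 6 (swap(3, 5)): offset=7, physical=[B,A,E,G,i,D,F,H], logical=[H,B,A,E,G,i,D,F]
After op 7 (swap(6, 4)): offset=7, physical=[B,A,E,D,i,G,F,H], logical=[H,B,A,E,D,i,G,F]
After op 8 (replace(5, 'i')): offset=7, physical=[B,A,E,D,i,G,F,H], logical=[H,B,A,E,D,i,G,F]
After op 9 (swap(3, 1)): offset=7, physical=[E,A,B,D,i,G,F,H], logical=[H,E,A,B,D,i,G,F]
After op 10 (rotate(+1)): offset=0, physical=[E,A,B,D,i,G,F,H], logical=[E,A,B,D,i,G,F,H]
After op 11 (replace(0, 'j')): offset=0, physical=[j,A,B,D,i,G,F,H], logical=[j,A,B,D,i,G,F,H]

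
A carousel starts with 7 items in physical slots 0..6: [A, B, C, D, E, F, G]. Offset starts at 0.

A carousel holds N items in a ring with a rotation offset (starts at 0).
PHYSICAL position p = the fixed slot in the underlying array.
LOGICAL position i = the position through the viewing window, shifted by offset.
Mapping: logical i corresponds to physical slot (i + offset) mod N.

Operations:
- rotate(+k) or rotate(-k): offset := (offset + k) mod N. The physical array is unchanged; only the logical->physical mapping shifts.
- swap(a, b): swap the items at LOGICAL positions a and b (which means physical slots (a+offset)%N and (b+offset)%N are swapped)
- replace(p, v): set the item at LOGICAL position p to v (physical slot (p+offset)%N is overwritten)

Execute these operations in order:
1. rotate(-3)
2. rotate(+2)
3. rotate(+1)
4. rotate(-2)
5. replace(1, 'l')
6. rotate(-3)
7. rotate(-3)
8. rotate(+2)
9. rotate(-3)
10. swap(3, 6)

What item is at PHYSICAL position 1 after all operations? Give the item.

Answer: E

Derivation:
After op 1 (rotate(-3)): offset=4, physical=[A,B,C,D,E,F,G], logical=[E,F,G,A,B,C,D]
After op 2 (rotate(+2)): offset=6, physical=[A,B,C,D,E,F,G], logical=[G,A,B,C,D,E,F]
After op 3 (rotate(+1)): offset=0, physical=[A,B,C,D,E,F,G], logical=[A,B,C,D,E,F,G]
After op 4 (rotate(-2)): offset=5, physical=[A,B,C,D,E,F,G], logical=[F,G,A,B,C,D,E]
After op 5 (replace(1, 'l')): offset=5, physical=[A,B,C,D,E,F,l], logical=[F,l,A,B,C,D,E]
After op 6 (rotate(-3)): offset=2, physical=[A,B,C,D,E,F,l], logical=[C,D,E,F,l,A,B]
After op 7 (rotate(-3)): offset=6, physical=[A,B,C,D,E,F,l], logical=[l,A,B,C,D,E,F]
After op 8 (rotate(+2)): offset=1, physical=[A,B,C,D,E,F,l], logical=[B,C,D,E,F,l,A]
After op 9 (rotate(-3)): offset=5, physical=[A,B,C,D,E,F,l], logical=[F,l,A,B,C,D,E]
After op 10 (swap(3, 6)): offset=5, physical=[A,E,C,D,B,F,l], logical=[F,l,A,E,C,D,B]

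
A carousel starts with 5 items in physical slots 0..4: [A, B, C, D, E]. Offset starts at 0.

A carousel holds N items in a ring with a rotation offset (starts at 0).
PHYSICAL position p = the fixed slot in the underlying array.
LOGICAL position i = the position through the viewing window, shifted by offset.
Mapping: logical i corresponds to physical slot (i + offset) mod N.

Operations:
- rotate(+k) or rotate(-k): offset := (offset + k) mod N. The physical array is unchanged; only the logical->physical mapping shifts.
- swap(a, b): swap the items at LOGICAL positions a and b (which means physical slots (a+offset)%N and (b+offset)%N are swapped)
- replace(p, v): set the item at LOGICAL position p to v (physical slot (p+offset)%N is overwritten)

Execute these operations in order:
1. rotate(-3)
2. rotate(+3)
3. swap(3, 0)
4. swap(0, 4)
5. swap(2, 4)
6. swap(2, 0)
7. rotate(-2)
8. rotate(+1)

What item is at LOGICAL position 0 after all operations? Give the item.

Answer: C

Derivation:
After op 1 (rotate(-3)): offset=2, physical=[A,B,C,D,E], logical=[C,D,E,A,B]
After op 2 (rotate(+3)): offset=0, physical=[A,B,C,D,E], logical=[A,B,C,D,E]
After op 3 (swap(3, 0)): offset=0, physical=[D,B,C,A,E], logical=[D,B,C,A,E]
After op 4 (swap(0, 4)): offset=0, physical=[E,B,C,A,D], logical=[E,B,C,A,D]
After op 5 (swap(2, 4)): offset=0, physical=[E,B,D,A,C], logical=[E,B,D,A,C]
After op 6 (swap(2, 0)): offset=0, physical=[D,B,E,A,C], logical=[D,B,E,A,C]
After op 7 (rotate(-2)): offset=3, physical=[D,B,E,A,C], logical=[A,C,D,B,E]
After op 8 (rotate(+1)): offset=4, physical=[D,B,E,A,C], logical=[C,D,B,E,A]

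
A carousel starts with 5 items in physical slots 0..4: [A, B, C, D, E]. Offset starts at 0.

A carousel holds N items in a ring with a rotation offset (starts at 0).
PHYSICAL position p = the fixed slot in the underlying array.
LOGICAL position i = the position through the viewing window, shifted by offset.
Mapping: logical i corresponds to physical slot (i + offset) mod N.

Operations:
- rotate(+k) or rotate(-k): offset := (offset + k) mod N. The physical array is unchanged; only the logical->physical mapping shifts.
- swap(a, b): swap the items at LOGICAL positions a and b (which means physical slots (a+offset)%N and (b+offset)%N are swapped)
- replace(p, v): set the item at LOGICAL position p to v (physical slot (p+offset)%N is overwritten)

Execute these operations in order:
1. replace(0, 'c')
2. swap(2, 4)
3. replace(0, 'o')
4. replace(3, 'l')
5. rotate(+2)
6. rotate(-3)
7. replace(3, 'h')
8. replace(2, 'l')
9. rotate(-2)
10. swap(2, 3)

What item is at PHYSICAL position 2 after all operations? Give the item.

Answer: h

Derivation:
After op 1 (replace(0, 'c')): offset=0, physical=[c,B,C,D,E], logical=[c,B,C,D,E]
After op 2 (swap(2, 4)): offset=0, physical=[c,B,E,D,C], logical=[c,B,E,D,C]
After op 3 (replace(0, 'o')): offset=0, physical=[o,B,E,D,C], logical=[o,B,E,D,C]
After op 4 (replace(3, 'l')): offset=0, physical=[o,B,E,l,C], logical=[o,B,E,l,C]
After op 5 (rotate(+2)): offset=2, physical=[o,B,E,l,C], logical=[E,l,C,o,B]
After op 6 (rotate(-3)): offset=4, physical=[o,B,E,l,C], logical=[C,o,B,E,l]
After op 7 (replace(3, 'h')): offset=4, physical=[o,B,h,l,C], logical=[C,o,B,h,l]
After op 8 (replace(2, 'l')): offset=4, physical=[o,l,h,l,C], logical=[C,o,l,h,l]
After op 9 (rotate(-2)): offset=2, physical=[o,l,h,l,C], logical=[h,l,C,o,l]
After op 10 (swap(2, 3)): offset=2, physical=[C,l,h,l,o], logical=[h,l,o,C,l]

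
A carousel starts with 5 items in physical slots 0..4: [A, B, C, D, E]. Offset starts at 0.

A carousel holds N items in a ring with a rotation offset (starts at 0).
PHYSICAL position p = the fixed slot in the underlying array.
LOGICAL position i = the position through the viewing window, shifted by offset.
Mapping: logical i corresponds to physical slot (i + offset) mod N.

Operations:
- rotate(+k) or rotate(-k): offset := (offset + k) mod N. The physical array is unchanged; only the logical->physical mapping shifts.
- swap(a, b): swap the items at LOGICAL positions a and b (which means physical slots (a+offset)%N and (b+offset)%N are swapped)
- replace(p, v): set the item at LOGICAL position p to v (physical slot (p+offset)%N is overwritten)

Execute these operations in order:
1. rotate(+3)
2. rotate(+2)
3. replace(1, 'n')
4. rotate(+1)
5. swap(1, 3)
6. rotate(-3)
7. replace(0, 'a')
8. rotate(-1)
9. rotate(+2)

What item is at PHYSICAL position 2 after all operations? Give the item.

After op 1 (rotate(+3)): offset=3, physical=[A,B,C,D,E], logical=[D,E,A,B,C]
After op 2 (rotate(+2)): offset=0, physical=[A,B,C,D,E], logical=[A,B,C,D,E]
After op 3 (replace(1, 'n')): offset=0, physical=[A,n,C,D,E], logical=[A,n,C,D,E]
After op 4 (rotate(+1)): offset=1, physical=[A,n,C,D,E], logical=[n,C,D,E,A]
After op 5 (swap(1, 3)): offset=1, physical=[A,n,E,D,C], logical=[n,E,D,C,A]
After op 6 (rotate(-3)): offset=3, physical=[A,n,E,D,C], logical=[D,C,A,n,E]
After op 7 (replace(0, 'a')): offset=3, physical=[A,n,E,a,C], logical=[a,C,A,n,E]
After op 8 (rotate(-1)): offset=2, physical=[A,n,E,a,C], logical=[E,a,C,A,n]
After op 9 (rotate(+2)): offset=4, physical=[A,n,E,a,C], logical=[C,A,n,E,a]

Answer: E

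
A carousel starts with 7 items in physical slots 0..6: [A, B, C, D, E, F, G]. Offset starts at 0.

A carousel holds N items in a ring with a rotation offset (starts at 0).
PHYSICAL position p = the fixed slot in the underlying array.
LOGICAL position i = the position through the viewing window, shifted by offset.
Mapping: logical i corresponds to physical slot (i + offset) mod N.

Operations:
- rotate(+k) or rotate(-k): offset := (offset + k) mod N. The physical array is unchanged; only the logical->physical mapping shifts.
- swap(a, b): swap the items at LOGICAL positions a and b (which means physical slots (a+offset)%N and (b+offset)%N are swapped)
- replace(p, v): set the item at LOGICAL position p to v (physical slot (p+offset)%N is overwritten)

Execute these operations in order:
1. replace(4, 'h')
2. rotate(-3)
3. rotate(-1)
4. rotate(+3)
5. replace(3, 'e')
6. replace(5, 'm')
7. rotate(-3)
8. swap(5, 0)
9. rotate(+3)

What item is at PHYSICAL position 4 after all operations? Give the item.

After op 1 (replace(4, 'h')): offset=0, physical=[A,B,C,D,h,F,G], logical=[A,B,C,D,h,F,G]
After op 2 (rotate(-3)): offset=4, physical=[A,B,C,D,h,F,G], logical=[h,F,G,A,B,C,D]
After op 3 (rotate(-1)): offset=3, physical=[A,B,C,D,h,F,G], logical=[D,h,F,G,A,B,C]
After op 4 (rotate(+3)): offset=6, physical=[A,B,C,D,h,F,G], logical=[G,A,B,C,D,h,F]
After op 5 (replace(3, 'e')): offset=6, physical=[A,B,e,D,h,F,G], logical=[G,A,B,e,D,h,F]
After op 6 (replace(5, 'm')): offset=6, physical=[A,B,e,D,m,F,G], logical=[G,A,B,e,D,m,F]
After op 7 (rotate(-3)): offset=3, physical=[A,B,e,D,m,F,G], logical=[D,m,F,G,A,B,e]
After op 8 (swap(5, 0)): offset=3, physical=[A,D,e,B,m,F,G], logical=[B,m,F,G,A,D,e]
After op 9 (rotate(+3)): offset=6, physical=[A,D,e,B,m,F,G], logical=[G,A,D,e,B,m,F]

Answer: m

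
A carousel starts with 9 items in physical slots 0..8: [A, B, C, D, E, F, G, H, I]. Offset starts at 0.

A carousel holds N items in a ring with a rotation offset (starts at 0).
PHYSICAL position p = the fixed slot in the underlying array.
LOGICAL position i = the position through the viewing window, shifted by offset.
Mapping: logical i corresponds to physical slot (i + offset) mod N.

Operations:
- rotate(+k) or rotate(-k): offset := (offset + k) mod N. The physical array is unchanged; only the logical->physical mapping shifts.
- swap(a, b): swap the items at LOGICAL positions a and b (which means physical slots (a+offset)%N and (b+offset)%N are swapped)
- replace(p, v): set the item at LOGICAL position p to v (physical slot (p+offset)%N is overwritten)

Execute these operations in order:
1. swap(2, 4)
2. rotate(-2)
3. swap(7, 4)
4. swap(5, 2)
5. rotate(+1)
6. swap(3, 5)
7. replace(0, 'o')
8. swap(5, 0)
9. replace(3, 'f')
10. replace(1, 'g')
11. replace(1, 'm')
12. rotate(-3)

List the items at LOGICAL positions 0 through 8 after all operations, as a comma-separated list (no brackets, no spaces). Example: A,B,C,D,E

Answer: E,G,H,F,m,B,f,A,o

Derivation:
After op 1 (swap(2, 4)): offset=0, physical=[A,B,E,D,C,F,G,H,I], logical=[A,B,E,D,C,F,G,H,I]
After op 2 (rotate(-2)): offset=7, physical=[A,B,E,D,C,F,G,H,I], logical=[H,I,A,B,E,D,C,F,G]
After op 3 (swap(7, 4)): offset=7, physical=[A,B,F,D,C,E,G,H,I], logical=[H,I,A,B,F,D,C,E,G]
After op 4 (swap(5, 2)): offset=7, physical=[D,B,F,A,C,E,G,H,I], logical=[H,I,D,B,F,A,C,E,G]
After op 5 (rotate(+1)): offset=8, physical=[D,B,F,A,C,E,G,H,I], logical=[I,D,B,F,A,C,E,G,H]
After op 6 (swap(3, 5)): offset=8, physical=[D,B,C,A,F,E,G,H,I], logical=[I,D,B,C,A,F,E,G,H]
After op 7 (replace(0, 'o')): offset=8, physical=[D,B,C,A,F,E,G,H,o], logical=[o,D,B,C,A,F,E,G,H]
After op 8 (swap(5, 0)): offset=8, physical=[D,B,C,A,o,E,G,H,F], logical=[F,D,B,C,A,o,E,G,H]
After op 9 (replace(3, 'f')): offset=8, physical=[D,B,f,A,o,E,G,H,F], logical=[F,D,B,f,A,o,E,G,H]
After op 10 (replace(1, 'g')): offset=8, physical=[g,B,f,A,o,E,G,H,F], logical=[F,g,B,f,A,o,E,G,H]
After op 11 (replace(1, 'm')): offset=8, physical=[m,B,f,A,o,E,G,H,F], logical=[F,m,B,f,A,o,E,G,H]
After op 12 (rotate(-3)): offset=5, physical=[m,B,f,A,o,E,G,H,F], logical=[E,G,H,F,m,B,f,A,o]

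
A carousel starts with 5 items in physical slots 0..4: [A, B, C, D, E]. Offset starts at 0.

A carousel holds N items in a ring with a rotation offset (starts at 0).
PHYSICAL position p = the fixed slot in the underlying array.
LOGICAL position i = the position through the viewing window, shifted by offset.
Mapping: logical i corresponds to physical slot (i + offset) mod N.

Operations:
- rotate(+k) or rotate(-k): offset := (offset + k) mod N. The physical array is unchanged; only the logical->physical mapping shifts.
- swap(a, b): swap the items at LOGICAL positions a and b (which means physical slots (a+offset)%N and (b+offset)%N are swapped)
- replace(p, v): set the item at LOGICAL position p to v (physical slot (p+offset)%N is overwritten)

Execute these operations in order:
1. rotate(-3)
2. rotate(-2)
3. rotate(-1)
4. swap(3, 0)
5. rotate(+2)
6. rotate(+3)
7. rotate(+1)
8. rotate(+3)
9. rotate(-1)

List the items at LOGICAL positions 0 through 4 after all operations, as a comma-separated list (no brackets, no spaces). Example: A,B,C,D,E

After op 1 (rotate(-3)): offset=2, physical=[A,B,C,D,E], logical=[C,D,E,A,B]
After op 2 (rotate(-2)): offset=0, physical=[A,B,C,D,E], logical=[A,B,C,D,E]
After op 3 (rotate(-1)): offset=4, physical=[A,B,C,D,E], logical=[E,A,B,C,D]
After op 4 (swap(3, 0)): offset=4, physical=[A,B,E,D,C], logical=[C,A,B,E,D]
After op 5 (rotate(+2)): offset=1, physical=[A,B,E,D,C], logical=[B,E,D,C,A]
After op 6 (rotate(+3)): offset=4, physical=[A,B,E,D,C], logical=[C,A,B,E,D]
After op 7 (rotate(+1)): offset=0, physical=[A,B,E,D,C], logical=[A,B,E,D,C]
After op 8 (rotate(+3)): offset=3, physical=[A,B,E,D,C], logical=[D,C,A,B,E]
After op 9 (rotate(-1)): offset=2, physical=[A,B,E,D,C], logical=[E,D,C,A,B]

Answer: E,D,C,A,B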